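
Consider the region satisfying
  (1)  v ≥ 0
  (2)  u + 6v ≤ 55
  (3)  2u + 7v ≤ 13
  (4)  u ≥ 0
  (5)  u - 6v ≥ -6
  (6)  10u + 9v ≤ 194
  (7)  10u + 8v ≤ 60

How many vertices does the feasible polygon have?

5

Pairwise boundary intersections that survive every other constraint:
  (0, 0)
  (6, 0)
  (36/19, 25/19)
  (158/27, 5/27)
  (0, 1)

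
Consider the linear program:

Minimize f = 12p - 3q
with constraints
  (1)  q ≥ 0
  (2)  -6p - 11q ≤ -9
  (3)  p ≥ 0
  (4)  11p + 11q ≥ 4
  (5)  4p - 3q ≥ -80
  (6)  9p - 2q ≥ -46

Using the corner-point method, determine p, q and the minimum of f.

The feasible region is unbounded (it extends along (3, 4), (1, 0)), but f strictly increases along every unbounded feasible direction, so there is no improving ray and the minimum is attained at a vertex.

The binding constraints are 4p - 3q = -80 and 9p - 2q = -46.
Solving simultaneously gives p = 22/19, q = 536/19.

p = 22/19, q = 536/19, minimum f = -1344/19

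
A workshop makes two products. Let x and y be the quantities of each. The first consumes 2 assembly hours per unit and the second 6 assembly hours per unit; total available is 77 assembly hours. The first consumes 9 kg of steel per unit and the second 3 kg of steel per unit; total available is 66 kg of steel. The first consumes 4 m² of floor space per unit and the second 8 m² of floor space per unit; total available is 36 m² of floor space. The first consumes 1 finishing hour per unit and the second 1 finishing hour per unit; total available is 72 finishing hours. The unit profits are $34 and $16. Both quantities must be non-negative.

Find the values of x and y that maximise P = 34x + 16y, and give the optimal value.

x = 7, y = 1, maximum P = 254

Vertices and P = 34x + 16y:
  (0, 0) → P = 0
  (0, 9/2) → P = 72
  (22/3, 0) → P = 748/3
  (7, 1) → P = 254

The optimum lies where 9x + 3y = 66 and 4x + 8y = 36.
Solving simultaneously gives x = 7, y = 1.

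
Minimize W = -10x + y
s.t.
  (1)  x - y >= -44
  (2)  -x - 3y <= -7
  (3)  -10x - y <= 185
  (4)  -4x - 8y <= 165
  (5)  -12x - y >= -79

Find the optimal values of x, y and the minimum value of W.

x = 46/7, y = 1/7, minimum W = -459/7

Corner points and W = -10x + y:
  (-229/11, 255/11) → W = 2545/11
  (35/13, 607/13) → W = 257/13
  (-562/29, 255/29) → W = 5875/29
  (46/7, 1/7) → W = -459/7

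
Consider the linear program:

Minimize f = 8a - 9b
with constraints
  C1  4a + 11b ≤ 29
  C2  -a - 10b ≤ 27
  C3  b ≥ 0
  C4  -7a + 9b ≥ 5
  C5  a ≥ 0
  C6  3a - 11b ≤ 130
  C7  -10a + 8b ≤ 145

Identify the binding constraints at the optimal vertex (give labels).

Corner points and f = 8a - 9b:
  (206/113, 223/113) → f = -359/113
  (0, 29/11) → f = -261/11
  (0, 5/9) → f = -5

The minimum is at (0, 29/11). Substituting into each constraint, equality holds for C1 and C5; the remaining constraints have slack.

C1 and C5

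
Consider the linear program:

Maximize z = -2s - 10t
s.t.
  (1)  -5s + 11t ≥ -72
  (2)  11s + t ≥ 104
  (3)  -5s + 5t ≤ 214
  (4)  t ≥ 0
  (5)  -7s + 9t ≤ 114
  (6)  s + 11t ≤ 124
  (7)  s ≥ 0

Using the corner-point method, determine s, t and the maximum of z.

s = 104/11, t = 0, maximum z = -208/11

Vertices and z = -2s - 10t:
  (72/5, 0) → z = -144/5
  (98/3, 274/33) → z = -1632/11
  (104/11, 0) → z = -208/11
  (17/2, 21/2) → z = -122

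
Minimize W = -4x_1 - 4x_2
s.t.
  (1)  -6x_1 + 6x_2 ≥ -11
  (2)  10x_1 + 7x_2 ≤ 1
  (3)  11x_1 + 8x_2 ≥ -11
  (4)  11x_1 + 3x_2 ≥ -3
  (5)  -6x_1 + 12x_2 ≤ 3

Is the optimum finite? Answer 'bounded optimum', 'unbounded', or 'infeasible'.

Corner points and W = -4x_1 - 4x_2:
  (83/102, -52/51) → W = 14/17
  (11/57, -187/114) → W = 110/19
  (-1/18, 2/9) → W = -2/3
  (9/55, -8/5) → W = 316/55
  (-3/10, 1/10) → W = 4/5
The feasible region has finitely many vertices and no improving ray; the minimum is -2/3 at (-1/18, 2/9).

bounded optimum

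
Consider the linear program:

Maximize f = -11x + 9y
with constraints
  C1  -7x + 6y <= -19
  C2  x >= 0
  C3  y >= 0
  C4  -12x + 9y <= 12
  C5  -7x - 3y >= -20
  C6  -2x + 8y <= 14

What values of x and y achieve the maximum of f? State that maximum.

At the optimal vertex, -7x + 6y = -19 and y = 0.
Solving simultaneously gives x = 19/7, y = 0.

x = 19/7, y = 0, maximum f = -209/7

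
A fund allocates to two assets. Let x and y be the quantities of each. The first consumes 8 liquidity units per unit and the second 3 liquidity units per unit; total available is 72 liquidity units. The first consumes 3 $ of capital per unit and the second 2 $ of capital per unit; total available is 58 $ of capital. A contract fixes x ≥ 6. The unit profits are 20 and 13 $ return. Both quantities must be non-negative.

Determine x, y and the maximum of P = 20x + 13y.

The optimum lies where 8x + 3y = 72 and x = 6.
Solving simultaneously gives x = 6, y = 8.

x = 6, y = 8, maximum P = 224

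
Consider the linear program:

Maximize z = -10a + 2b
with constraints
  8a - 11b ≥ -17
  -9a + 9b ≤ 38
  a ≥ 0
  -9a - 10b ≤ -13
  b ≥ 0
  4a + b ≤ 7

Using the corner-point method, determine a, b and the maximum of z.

a = 0, b = 17/11, maximum z = 34/11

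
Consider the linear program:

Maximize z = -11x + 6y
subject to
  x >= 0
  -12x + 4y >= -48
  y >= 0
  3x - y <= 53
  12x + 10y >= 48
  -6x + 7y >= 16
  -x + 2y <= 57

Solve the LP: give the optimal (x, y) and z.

x = 0, y = 57/2, maximum z = 171

At the optimal vertex, x = 0 and -x + 2y = 57.
Solving simultaneously gives x = 0, y = 57/2.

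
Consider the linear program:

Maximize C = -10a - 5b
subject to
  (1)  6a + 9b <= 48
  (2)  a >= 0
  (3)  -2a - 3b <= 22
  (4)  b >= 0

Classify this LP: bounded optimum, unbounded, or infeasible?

Feasible corners and C = -10a - 5b:
  (0, 16/3) → C = -80/3
  (8, 0) → C = -80
  (0, 0) → C = 0
The feasible region has finitely many vertices and no improving ray; the maximum is 0 at (0, 0).

bounded optimum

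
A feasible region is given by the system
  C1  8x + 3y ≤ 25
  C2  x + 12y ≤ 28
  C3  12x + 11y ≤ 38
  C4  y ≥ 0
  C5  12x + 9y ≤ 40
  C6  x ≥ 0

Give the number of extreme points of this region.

5

Intersecting each pair of boundary lines and keeping only the points that satisfy every inequality leaves:
  (161/52, 1/13)
  (25/8, 0)
  (148/133, 298/133)
  (0, 7/3)
  (0, 0)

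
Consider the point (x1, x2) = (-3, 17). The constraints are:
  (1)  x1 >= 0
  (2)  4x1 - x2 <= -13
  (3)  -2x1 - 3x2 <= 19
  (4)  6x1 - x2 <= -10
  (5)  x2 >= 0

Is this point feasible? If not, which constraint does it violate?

not feasible — violates (1)

Constraint (1): x1 = -3, which is not ≥ 0. All other constraints are satisfied.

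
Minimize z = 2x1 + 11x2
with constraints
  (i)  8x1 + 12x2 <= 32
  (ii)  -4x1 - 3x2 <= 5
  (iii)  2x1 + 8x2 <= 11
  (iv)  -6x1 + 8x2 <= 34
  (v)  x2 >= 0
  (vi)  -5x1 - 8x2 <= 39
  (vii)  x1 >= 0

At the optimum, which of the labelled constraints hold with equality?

Corner points and z = 2x1 + 11x2:
  (31/10, 3/5) → z = 64/5
  (4, 0) → z = 8
  (0, 11/8) → z = 121/8
  (0, 0) → z = 0

The minimum is at (0, 0). Substituting into each constraint, equality holds for (v) and (vii); the remaining constraints have slack.

(v) and (vii)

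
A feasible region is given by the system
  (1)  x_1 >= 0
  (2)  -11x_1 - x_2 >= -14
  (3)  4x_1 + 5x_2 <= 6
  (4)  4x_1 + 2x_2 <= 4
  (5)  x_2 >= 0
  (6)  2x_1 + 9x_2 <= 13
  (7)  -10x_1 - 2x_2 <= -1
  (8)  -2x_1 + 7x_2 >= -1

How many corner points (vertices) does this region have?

6

Pairwise boundary intersections that survive every other constraint:
  (0, 6/5)
  (0, 1/2)
  (2/3, 2/3)
  (15/16, 1/8)
  (1/10, 0)
  (1/2, 0)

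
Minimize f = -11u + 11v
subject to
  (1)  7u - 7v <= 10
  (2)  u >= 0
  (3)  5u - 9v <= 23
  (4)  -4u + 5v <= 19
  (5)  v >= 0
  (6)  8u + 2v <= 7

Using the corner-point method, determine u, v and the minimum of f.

Corner points and f = -11u + 11v:
  (0, 0) → f = 0
  (0, 7/2) → f = 77/2
  (7/8, 0) → f = -77/8

The optimum lies where v = 0 and 8u + 2v = 7.
Solving simultaneously gives u = 7/8, v = 0.

u = 7/8, v = 0, minimum f = -77/8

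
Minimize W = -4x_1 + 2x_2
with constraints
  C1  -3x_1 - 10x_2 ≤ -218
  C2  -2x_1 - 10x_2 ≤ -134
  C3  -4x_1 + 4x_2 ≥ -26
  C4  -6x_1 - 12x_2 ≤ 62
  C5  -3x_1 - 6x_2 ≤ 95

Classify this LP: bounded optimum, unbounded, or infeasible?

From the feasible point (283/13, 397/26), moving in the direction (4, 4) keeps every constraint satisfied while W decreases without bound.

unbounded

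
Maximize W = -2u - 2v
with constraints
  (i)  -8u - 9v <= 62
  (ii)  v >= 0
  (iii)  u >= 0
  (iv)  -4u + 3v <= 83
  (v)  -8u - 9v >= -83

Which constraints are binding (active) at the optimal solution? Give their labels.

(ii) and (iii)

Vertices and W = -2u - 2v:
  (0, 0) → W = 0
  (83/8, 0) → W = -83/4
  (0, 83/9) → W = -166/9

The maximum is at (0, 0). Substituting into each constraint, equality holds for (ii) and (iii); the remaining constraints have slack.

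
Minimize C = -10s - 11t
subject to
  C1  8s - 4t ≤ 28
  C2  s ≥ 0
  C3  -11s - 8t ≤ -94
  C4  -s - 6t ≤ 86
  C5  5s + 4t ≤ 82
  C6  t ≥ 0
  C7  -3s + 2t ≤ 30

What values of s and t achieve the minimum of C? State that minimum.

Feasible corners and C = -10s - 11t:
  (50/9, 37/9) → C = -907/9
  (110/13, 129/13) → C = -2519/13
  (0, 47/4) → C = -517/4
  (0, 15) → C = -165
  (2, 18) → C = -218

s = 2, t = 18, minimum C = -218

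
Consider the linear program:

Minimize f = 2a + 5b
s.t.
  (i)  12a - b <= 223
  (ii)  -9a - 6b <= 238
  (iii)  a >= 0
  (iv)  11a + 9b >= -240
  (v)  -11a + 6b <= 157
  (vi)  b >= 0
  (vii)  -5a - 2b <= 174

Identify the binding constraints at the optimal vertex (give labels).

(iii) and (vi)

Corner points and f = 2a + 5b:
  (1495/61, 4337/61) → f = 24675/61
  (223/12, 0) → f = 223/6
  (0, 157/6) → f = 785/6
  (0, 0) → f = 0

The minimum is at (0, 0). Substituting into each constraint, equality holds for (iii) and (vi); the remaining constraints have slack.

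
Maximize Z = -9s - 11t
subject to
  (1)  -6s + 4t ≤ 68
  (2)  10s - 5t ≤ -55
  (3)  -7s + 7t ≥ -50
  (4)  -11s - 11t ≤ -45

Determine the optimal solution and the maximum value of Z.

Extreme points and Z = -9s - 11t:
  (12, 35) → Z = -493
  (-284/55, 509/55) → Z = -3043/55
  (-76/33, 211/33) → Z = -1637/33

s = -76/33, t = 211/33, maximum Z = -1637/33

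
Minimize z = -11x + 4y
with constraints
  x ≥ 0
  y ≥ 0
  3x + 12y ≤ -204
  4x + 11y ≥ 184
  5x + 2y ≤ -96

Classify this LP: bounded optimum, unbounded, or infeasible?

The boundaries 4x + 11y = 184 and 5x + 2y = -96 meet at (-1424/47, 1304/47), but that point violates x ≥ 0. Every candidate vertex is excluded by some other constraint, so the feasible region is empty.

infeasible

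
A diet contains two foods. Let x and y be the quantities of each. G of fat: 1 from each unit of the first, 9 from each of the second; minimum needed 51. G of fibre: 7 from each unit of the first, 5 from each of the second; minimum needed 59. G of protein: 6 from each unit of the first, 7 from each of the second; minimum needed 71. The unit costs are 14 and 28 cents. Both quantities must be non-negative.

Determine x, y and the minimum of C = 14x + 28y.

Vertices and C = 14x + 28y:
  (0, 59/5) → C = 1652/5
  (51, 0) → C = 714
  (6, 5) → C = 224
  (58/19, 143/19) → C = 4816/19
The feasible region is unbounded (it extends along (0, 1), (1, 0)), but C strictly increases along every unbounded feasible direction, so there is no improving ray and the minimum is attained at a vertex.

x = 6, y = 5, minimum C = 224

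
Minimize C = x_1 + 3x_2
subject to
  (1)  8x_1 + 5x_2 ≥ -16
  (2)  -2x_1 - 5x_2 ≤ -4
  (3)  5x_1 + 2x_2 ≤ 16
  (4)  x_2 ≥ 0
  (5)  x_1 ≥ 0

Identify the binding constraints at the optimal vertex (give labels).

Feasible corners and C = x_1 + 3x_2:
  (2, 0) → C = 2
  (0, 4/5) → C = 12/5
  (16/5, 0) → C = 16/5
  (0, 8) → C = 24

The minimum is at (2, 0). Substituting into each constraint, equality holds for (2) and (4); the remaining constraints have slack.

(2) and (4)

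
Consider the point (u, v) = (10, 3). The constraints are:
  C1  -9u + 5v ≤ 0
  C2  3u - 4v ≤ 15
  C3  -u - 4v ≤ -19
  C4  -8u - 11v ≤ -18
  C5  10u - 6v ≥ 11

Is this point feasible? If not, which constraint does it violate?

Constraint C2: 3u - 4v = 18, which is not ≤ 15. All other constraints are satisfied.

not feasible — violates C2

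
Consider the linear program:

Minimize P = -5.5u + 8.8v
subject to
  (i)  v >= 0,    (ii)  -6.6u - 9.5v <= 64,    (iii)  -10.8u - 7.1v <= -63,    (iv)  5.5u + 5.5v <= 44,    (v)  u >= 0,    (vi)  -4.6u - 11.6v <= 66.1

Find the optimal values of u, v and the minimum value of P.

u = 8, v = 0, minimum P = -44

At the optimal vertex, v = 0 and 5.5u + 5.5v = 44.
Solving simultaneously gives u = 8, v = 0.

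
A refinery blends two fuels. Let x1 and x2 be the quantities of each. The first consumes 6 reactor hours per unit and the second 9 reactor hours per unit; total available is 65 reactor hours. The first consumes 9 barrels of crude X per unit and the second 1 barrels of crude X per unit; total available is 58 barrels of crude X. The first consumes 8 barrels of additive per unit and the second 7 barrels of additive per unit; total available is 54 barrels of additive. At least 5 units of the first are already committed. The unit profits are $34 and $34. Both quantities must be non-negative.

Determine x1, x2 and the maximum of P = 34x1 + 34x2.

Vertices and P = 34x1 + 34x2:
  (58/9, 0) → P = 1972/9
  (5, 0) → P = 170
  (32/5, 2/5) → P = 1156/5
  (5, 2) → P = 238

At the optimal vertex, 8x1 + 7x2 = 54 and x1 = 5.
Solving simultaneously gives x1 = 5, x2 = 2.

x1 = 5, x2 = 2, maximum P = 238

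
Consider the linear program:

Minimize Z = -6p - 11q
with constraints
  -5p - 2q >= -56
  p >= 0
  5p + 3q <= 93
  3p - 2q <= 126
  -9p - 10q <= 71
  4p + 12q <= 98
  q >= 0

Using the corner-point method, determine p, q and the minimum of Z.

Extreme points and Z = -6p - 11q:
  (119/13, 133/26) → Z = -2891/26
  (56/5, 0) → Z = -336/5
  (0, 49/6) → Z = -539/6
  (0, 0) → Z = 0

p = 119/13, q = 133/26, minimum Z = -2891/26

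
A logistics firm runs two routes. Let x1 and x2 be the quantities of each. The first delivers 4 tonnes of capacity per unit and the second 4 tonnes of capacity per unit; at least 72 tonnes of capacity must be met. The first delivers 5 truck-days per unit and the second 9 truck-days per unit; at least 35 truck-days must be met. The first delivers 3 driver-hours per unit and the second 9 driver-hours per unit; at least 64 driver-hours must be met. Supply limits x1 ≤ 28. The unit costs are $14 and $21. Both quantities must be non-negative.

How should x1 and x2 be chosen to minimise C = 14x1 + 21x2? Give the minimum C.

x1 = 49/3, x2 = 5/3, minimum C = 791/3

Vertices and C = 14x1 + 21x2:
  (0, 18) → C = 378
  (64/3, 0) → C = 896/3
  (28, 0) → C = 392
  (49/3, 5/3) → C = 791/3
The feasible region is unbounded (it extends along (0, 1)), but C strictly increases along every unbounded feasible direction, so there is no improving ray and the minimum is attained at a vertex.

The binding constraints are 4x1 + 4x2 = 72 and 3x1 + 9x2 = 64.
Solving simultaneously gives x1 = 49/3, x2 = 5/3.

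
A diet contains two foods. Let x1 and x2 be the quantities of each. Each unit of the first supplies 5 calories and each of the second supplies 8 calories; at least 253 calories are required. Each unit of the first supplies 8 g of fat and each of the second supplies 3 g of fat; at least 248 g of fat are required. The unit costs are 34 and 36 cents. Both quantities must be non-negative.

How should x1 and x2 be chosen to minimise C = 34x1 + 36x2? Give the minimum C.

Extreme points and C = 34x1 + 36x2:
  (0, 248/3) → C = 2976
  (253/5, 0) → C = 8602/5
  (25, 16) → C = 1426
The feasible region is unbounded (it extends along (0, 1), (1, 0)), but C strictly increases along every unbounded feasible direction, so there is no improving ray and the minimum is attained at a vertex.

x1 = 25, x2 = 16, minimum C = 1426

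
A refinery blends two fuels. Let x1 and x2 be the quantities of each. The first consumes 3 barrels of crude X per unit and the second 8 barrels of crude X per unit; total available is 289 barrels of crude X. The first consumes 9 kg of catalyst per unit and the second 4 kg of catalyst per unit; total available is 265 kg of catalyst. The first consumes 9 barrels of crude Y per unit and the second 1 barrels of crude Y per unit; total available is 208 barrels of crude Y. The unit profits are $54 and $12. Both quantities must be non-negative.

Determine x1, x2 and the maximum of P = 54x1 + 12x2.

x1 = 21, x2 = 19, maximum P = 1362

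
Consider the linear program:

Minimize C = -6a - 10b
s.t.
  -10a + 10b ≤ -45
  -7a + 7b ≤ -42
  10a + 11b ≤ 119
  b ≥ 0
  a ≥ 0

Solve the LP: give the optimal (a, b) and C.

a = 185/21, b = 59/21, minimum C = -1700/21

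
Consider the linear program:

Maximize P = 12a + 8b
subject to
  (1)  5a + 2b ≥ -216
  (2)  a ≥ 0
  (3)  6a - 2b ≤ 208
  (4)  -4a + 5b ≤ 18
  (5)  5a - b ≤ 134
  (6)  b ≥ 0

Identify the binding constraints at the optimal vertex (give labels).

Vertices and P = 12a + 8b:
  (0, 18/5) → P = 144/5
  (0, 0) → P = 0
  (688/21, 626/21) → P = 13264/21
  (134/5, 0) → P = 1608/5

The maximum is at (688/21, 626/21). Substituting into each constraint, equality holds for (4) and (5); the remaining constraints have slack.

(4) and (5)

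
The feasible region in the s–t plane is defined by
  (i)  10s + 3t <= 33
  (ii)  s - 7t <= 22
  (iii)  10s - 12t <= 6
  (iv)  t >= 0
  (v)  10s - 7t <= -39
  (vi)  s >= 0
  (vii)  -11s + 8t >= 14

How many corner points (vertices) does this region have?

Intersecting each pair of boundary lines and keeping only the points that satisfy every inequality leaves:
  (57/50, 36/5)
  (0, 11)
  (0, 39/7)

3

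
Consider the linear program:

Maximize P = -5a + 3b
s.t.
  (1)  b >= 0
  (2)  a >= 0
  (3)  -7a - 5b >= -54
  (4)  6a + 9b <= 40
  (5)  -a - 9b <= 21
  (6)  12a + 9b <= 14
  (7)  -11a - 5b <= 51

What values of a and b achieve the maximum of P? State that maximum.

a = 0, b = 14/9, maximum P = 14/3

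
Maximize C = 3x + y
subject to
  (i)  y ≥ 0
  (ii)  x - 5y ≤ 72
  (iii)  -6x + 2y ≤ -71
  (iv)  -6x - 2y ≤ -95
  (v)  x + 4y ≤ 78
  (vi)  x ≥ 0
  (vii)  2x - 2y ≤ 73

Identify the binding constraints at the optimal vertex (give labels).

Corner points and C = 3x + y:
  (95/6, 0) → C = 95/2
  (73/2, 0) → C = 219/2
  (83/6, 6) → C = 95/2
  (220/13, 397/26) → C = 1717/26
  (224/5, 83/10) → C = 1427/10

The maximum is at (224/5, 83/10). Substituting into each constraint, equality holds for (v) and (vii); the remaining constraints have slack.

(v) and (vii)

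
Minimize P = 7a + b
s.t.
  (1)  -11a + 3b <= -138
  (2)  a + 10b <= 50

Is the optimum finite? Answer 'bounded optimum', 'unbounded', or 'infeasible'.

unbounded

From the feasible point (1530/113, 412/113), moving in the direction (-3, -11) keeps every constraint satisfied while P decreases without bound.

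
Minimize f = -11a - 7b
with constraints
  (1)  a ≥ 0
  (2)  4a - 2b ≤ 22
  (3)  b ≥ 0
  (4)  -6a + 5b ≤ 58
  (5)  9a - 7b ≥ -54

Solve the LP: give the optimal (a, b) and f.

a = 131/5, b = 207/5, minimum f = -578

Feasible corners and f = -11a - 7b:
  (0, 0) → f = 0
  (0, 54/7) → f = -54
  (11/2, 0) → f = -121/2
  (131/5, 207/5) → f = -578

The optimum lies where 4a - 2b = 22 and 9a - 7b = -54.
Solving simultaneously gives a = 131/5, b = 207/5.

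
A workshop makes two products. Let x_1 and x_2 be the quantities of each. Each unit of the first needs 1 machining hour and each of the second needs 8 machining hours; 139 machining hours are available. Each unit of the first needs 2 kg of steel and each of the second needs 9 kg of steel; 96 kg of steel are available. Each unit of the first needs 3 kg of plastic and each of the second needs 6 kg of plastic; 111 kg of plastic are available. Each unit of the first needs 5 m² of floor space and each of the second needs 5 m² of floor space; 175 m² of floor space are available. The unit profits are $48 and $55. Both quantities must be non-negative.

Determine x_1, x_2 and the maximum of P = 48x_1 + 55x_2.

Feasible corners and P = 48x_1 + 55x_2:
  (0, 0) → P = 0
  (0, 32/3) → P = 1760/3
  (35, 0) → P = 1680
  (141/5, 22/5) → P = 7978/5
  (33, 2) → P = 1694

The optimum lies where 3x_1 + 6x_2 = 111 and 5x_1 + 5x_2 = 175.
Solving simultaneously gives x_1 = 33, x_2 = 2.

x_1 = 33, x_2 = 2, maximum P = 1694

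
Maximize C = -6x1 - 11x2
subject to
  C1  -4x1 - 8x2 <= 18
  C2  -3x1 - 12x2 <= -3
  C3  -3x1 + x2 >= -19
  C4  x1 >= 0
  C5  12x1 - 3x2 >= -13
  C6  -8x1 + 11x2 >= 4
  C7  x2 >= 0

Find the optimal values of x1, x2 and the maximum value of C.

x1 = 0, x2 = 4/11, maximum C = -4

Vertices and C = -6x1 - 11x2:
  (213/25, 164/25) → C = -3082/25
  (0, 13/3) → C = -143/3
  (0, 4/11) → C = -4
The feasible region is unbounded (it extends along (1, 3), (1, 4)), but C strictly decreases along every unbounded feasible direction, so there is no improving ray and the maximum is attained at a vertex.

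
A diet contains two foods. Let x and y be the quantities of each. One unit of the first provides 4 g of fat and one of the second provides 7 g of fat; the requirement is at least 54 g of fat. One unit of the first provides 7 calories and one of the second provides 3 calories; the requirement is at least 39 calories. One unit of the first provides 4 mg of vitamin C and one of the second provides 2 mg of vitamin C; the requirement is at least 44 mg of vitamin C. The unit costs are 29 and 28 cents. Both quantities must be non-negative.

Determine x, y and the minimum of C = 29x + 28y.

The feasible region is unbounded (it extends along (0, 1), (1, 0)), but C strictly increases along every unbounded feasible direction, so there is no improving ray and the minimum is attained at a vertex.

x = 10, y = 2, minimum C = 346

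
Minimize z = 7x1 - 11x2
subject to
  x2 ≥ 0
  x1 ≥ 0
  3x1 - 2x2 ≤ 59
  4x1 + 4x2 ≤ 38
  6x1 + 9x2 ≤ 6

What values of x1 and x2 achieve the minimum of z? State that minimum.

Vertices and z = 7x1 - 11x2:
  (0, 0) → z = 0
  (1, 0) → z = 7
  (0, 2/3) → z = -22/3

x1 = 0, x2 = 2/3, minimum z = -22/3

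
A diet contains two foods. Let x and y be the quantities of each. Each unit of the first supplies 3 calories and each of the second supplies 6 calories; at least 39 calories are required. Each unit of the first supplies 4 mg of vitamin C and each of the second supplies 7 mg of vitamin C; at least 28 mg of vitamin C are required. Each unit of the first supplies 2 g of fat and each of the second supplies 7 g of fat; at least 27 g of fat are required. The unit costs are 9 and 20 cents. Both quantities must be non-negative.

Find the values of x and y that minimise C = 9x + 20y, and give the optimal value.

x = 37/3, y = 1/3, minimum C = 353/3

Vertices and C = 9x + 20y:
  (0, 13/2) → C = 130
  (27/2, 0) → C = 243/2
  (37/3, 1/3) → C = 353/3
The feasible region is unbounded (it extends along (0, 1), (1, 0)), but C strictly increases along every unbounded feasible direction, so there is no improving ray and the minimum is attained at a vertex.

At the optimal vertex, 3x + 6y = 39 and 2x + 7y = 27.
Solving simultaneously gives x = 37/3, y = 1/3.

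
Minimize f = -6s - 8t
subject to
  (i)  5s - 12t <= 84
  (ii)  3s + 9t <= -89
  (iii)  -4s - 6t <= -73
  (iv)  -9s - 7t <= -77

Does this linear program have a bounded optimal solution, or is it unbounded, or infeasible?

infeasible

The boundaries 5s - 12t = 84 and -4s - 6t = -73 meet at (230/13, 29/78), but that point violates 3s + 9t ≤ -89. Every candidate vertex is excluded by some other constraint, so the feasible region is empty.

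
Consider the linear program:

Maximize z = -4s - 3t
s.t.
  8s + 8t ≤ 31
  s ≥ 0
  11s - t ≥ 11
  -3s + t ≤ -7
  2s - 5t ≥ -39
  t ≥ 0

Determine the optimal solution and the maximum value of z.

Feasible corners and z = -4s - 3t:
  (87/32, 37/32) → z = -459/32
  (31/8, 0) → z = -31/2
  (7/3, 0) → z = -28/3

s = 7/3, t = 0, maximum z = -28/3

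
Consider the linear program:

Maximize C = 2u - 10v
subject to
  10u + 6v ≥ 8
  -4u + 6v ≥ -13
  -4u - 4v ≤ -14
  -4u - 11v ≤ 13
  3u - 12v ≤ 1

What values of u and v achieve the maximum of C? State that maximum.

u = 43/15, v = 19/30, maximum C = -3/5

Corner points and C = 2u - 10v:
  (-13/4, 27/4) → C = -74
  (5, 7/6) → C = -5/3
  (43/15, 19/30) → C = -3/5
The feasible region is unbounded (it extends along (3, 2), (-3, 5)), but C strictly decreases along every unbounded feasible direction, so there is no improving ray and the maximum is attained at a vertex.

At the optimal vertex, -4u - 4v = -14 and 3u - 12v = 1.
Solving simultaneously gives u = 43/15, v = 19/30.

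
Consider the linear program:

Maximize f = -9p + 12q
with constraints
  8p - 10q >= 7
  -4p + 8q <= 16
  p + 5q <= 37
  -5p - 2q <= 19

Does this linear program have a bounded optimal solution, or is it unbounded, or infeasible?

Extreme points and f = -9p + 12q:
  (81/10, 289/50) → f = -177/50
  (-8/3, -17/6) → f = -10
The feasible region has finitely many vertices and no improving ray; the maximum is -177/50 at (81/10, 289/50).

bounded optimum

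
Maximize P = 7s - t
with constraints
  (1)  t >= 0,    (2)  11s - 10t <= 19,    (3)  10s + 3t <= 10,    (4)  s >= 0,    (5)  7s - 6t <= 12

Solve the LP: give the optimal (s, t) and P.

s = 1, t = 0, maximum P = 7

The optimum lies where t = 0 and 10s + 3t = 10.
Solving simultaneously gives s = 1, t = 0.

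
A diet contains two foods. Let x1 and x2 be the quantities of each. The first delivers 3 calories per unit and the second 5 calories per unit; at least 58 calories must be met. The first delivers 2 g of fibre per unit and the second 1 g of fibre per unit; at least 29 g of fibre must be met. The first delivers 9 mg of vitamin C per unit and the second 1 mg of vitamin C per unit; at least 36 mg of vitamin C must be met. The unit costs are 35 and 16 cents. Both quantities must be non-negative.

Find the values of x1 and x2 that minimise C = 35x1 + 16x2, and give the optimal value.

x1 = 1, x2 = 27, minimum C = 467

Feasible corners and C = 35x1 + 16x2:
  (0, 36) → C = 576
  (58/3, 0) → C = 2030/3
  (87/7, 29/7) → C = 3509/7
  (1, 27) → C = 467
The feasible region is unbounded (it extends along (0, 1), (1, 0)), but C strictly increases along every unbounded feasible direction, so there is no improving ray and the minimum is attained at a vertex.

At the optimal vertex, 2x1 + x2 = 29 and 9x1 + x2 = 36.
Solving simultaneously gives x1 = 1, x2 = 27.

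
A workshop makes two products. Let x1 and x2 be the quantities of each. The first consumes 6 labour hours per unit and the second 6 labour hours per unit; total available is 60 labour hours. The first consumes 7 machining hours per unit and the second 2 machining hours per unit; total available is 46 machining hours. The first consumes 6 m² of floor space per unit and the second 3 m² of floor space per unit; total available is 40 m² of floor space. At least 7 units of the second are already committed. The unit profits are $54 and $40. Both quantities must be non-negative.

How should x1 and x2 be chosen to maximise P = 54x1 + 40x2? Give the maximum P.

x1 = 3, x2 = 7, maximum P = 442

Vertices and P = 54x1 + 40x2:
  (0, 10) → P = 400
  (0, 7) → P = 280
  (3, 7) → P = 442

At the optimal vertex, 6x1 + 6x2 = 60 and x2 = 7.
Solving simultaneously gives x1 = 3, x2 = 7.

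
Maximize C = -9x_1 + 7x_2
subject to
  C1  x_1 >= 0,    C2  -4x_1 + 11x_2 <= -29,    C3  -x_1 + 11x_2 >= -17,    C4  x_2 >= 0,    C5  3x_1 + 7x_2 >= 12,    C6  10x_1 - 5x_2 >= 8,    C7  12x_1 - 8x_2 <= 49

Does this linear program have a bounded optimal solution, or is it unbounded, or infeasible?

The boundaries -4x_1 + 11x_2 = -29 and x_2 = 0 meet at (29/4, 0), but that point violates 12x_1 - 8x_2 ≤ 49. Every candidate vertex is excluded by some other constraint, so the feasible region is empty.

infeasible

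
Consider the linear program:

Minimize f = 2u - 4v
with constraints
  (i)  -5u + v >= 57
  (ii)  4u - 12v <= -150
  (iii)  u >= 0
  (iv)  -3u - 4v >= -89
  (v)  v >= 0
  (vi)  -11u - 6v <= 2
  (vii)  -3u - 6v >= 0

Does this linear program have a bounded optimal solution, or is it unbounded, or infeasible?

The boundaries -11u - 6v = 2 and -3u - 6v = 0 meet at (-1/4, 1/8), but that point violates -5u + v ≥ 57. Every candidate vertex is excluded by some other constraint, so the feasible region is empty.

infeasible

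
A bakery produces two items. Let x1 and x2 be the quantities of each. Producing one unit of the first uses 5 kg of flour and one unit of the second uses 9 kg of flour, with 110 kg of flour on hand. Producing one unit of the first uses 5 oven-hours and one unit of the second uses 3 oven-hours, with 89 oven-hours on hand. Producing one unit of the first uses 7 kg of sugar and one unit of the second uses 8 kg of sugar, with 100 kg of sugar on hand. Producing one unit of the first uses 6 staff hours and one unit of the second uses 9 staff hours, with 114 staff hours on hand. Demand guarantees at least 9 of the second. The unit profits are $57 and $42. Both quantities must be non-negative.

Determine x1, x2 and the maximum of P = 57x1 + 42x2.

Corner points and P = 57x1 + 42x2:
  (0, 110/9) → P = 1540/3
  (0, 9) → P = 378
  (20/23, 270/23) → P = 12480/23
  (4, 9) → P = 606

At the optimal vertex, 7x1 + 8x2 = 100 and x2 = 9.
Solving simultaneously gives x1 = 4, x2 = 9.

x1 = 4, x2 = 9, maximum P = 606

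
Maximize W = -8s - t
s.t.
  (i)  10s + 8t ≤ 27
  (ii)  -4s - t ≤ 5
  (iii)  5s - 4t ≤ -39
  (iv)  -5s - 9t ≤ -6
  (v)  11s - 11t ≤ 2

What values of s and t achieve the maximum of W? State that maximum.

s = -67/22, t = 79/11, maximum W = 189/11

Extreme points and W = -8s - t:
  (-67/22, 79/11) → W = 189/11
  (-51/20, 105/16) → W = 1107/80
  (-59/21, 131/21) → W = 341/21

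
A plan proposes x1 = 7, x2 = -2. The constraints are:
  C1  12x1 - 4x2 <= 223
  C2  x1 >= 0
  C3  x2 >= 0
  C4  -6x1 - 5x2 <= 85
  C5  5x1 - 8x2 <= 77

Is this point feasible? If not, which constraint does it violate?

Constraint C3: x2 = -2, which is not ≥ 0. All other constraints are satisfied.

not feasible — violates C3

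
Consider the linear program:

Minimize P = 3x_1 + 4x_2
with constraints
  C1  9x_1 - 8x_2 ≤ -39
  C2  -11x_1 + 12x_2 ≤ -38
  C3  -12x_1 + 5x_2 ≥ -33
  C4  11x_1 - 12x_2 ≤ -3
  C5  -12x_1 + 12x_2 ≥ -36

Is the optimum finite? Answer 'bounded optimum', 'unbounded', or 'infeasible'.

Constraints -11x_1 + 12x_2 ≤ -38 and 11x_1 - 12x_2 ≤ -3 have parallel boundaries but demand opposite sides — no point can satisfy both, so the region is empty.

infeasible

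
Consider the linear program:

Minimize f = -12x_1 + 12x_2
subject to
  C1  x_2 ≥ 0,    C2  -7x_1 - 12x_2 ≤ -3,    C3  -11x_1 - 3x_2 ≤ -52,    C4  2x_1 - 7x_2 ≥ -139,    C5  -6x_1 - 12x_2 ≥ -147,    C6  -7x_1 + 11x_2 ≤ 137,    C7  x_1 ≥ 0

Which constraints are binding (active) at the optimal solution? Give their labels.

Extreme points and f = -12x_1 + 12x_2:
  (52/11, 0) → f = -624/11
  (49/2, 0) → f = -294
  (61/38, 435/38) → f = 2244/19

The minimum is at (49/2, 0). Substituting into each constraint, equality holds for C1 and C5; the remaining constraints have slack.

C1 and C5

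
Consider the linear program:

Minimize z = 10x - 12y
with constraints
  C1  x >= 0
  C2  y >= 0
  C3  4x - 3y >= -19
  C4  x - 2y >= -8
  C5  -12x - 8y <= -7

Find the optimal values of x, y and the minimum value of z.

x = 0, y = 4, minimum z = -48

Extreme points and z = 10x - 12y:
  (0, 4) → z = -48
  (0, 7/8) → z = -21/2
  (7/12, 0) → z = 35/6
The feasible region is unbounded (it extends along (2, 1), (1, 0)), but z strictly increases along every unbounded feasible direction, so there is no improving ray and the minimum is attained at a vertex.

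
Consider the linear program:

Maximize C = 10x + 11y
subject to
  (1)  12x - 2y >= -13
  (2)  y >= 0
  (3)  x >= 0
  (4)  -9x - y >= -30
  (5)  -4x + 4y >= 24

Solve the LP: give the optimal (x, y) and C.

x = 47/30, y = 159/10, maximum C = 5717/30

Feasible corners and C = 10x + 11y:
  (0, 13/2) → C = 143/2
  (47/30, 159/10) → C = 5717/30
  (0, 6) → C = 66
  (12/5, 42/5) → C = 582/5

The optimum lies where 12x - 2y = -13 and -9x - y = -30.
Solving simultaneously gives x = 47/30, y = 159/10.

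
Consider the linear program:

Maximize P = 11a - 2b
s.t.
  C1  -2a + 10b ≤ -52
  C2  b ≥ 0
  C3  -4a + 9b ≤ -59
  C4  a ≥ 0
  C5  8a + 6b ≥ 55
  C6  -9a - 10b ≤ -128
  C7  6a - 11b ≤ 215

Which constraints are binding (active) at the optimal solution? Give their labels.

Corner points and P = 11a - 2b:
  (26, 0) → P = 286
  (789/19, 59/19) → P = 8561/19
  (215/6, 0) → P = 2365/6

The maximum is at (789/19, 59/19). Substituting into each constraint, equality holds for C1 and C7; the remaining constraints have slack.

C1 and C7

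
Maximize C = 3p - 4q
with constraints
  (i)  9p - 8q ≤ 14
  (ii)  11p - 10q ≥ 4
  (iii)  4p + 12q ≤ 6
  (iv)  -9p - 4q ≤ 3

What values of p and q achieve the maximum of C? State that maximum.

Corner points and C = 3p - 4q:
  (54/35, -1/70) → C = 164/35
  (8/27, -17/12) → C = 59/9
  (27/43, 25/86) → C = 31/43
  (-7/67, -69/134) → C = 117/67

The optimum lies where 9p - 8q = 14 and -9p - 4q = 3.
Solving simultaneously gives p = 8/27, q = -17/12.

p = 8/27, q = -17/12, maximum C = 59/9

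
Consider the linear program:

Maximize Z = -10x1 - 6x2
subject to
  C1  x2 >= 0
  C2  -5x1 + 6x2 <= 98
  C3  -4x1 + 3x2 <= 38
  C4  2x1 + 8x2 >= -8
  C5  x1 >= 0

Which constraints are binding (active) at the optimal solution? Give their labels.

Feasible corners and Z = -10x1 - 6x2:
  (0, 0) → Z = 0
  (22/3, 202/9) → Z = -208
  (0, 38/3) → Z = -76
The feasible region is unbounded (it extends along (6, 5), (1, 0)), but Z strictly decreases along every unbounded feasible direction, so there is no improving ray and the maximum is attained at a vertex.

The maximum is at (0, 0). Substituting into each constraint, equality holds for C1 and C5; the remaining constraints have slack.

C1 and C5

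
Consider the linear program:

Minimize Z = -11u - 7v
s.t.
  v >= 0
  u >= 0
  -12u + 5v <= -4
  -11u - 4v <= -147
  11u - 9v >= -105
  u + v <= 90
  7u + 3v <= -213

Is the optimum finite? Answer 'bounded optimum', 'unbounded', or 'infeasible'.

infeasible

The boundaries v = 0 and -11u - 4v = -147 meet at (147/11, 0), but that point violates 7u + 3v ≤ -213. Every candidate vertex is excluded by some other constraint, so the feasible region is empty.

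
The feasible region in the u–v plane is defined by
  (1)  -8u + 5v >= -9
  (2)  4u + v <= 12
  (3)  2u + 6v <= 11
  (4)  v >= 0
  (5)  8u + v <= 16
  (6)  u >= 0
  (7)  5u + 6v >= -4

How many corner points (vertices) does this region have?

5

Intersecting each pair of boundary lines and keeping only the points that satisfy every inequality leaves:
  (9/8, 0)
  (89/48, 7/6)
  (85/46, 28/23)
  (0, 11/6)
  (0, 0)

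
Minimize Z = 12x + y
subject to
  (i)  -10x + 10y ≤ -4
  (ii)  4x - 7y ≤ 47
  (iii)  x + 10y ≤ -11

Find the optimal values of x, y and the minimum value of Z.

Feasible corners and Z = 12x + y:
  (-221/15, -227/15) → Z = -2879/15
  (-7/11, -57/55) → Z = -477/55
  (393/47, -91/47) → Z = 4625/47

The optimum lies where -10x + 10y = -4 and 4x - 7y = 47.
Solving simultaneously gives x = -221/15, y = -227/15.

x = -221/15, y = -227/15, minimum Z = -2879/15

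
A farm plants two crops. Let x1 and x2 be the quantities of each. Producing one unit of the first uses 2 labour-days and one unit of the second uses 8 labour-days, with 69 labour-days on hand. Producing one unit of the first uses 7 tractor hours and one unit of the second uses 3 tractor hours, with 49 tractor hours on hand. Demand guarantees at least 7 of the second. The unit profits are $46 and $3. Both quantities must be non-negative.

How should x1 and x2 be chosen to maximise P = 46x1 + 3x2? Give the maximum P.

x1 = 4, x2 = 7, maximum P = 205

Corner points and P = 46x1 + 3x2:
  (0, 69/8) → P = 207/8
  (0, 7) → P = 21
  (37/10, 77/10) → P = 1933/10
  (4, 7) → P = 205

The optimum lies where 7x1 + 3x2 = 49 and x2 = 7.
Solving simultaneously gives x1 = 4, x2 = 7.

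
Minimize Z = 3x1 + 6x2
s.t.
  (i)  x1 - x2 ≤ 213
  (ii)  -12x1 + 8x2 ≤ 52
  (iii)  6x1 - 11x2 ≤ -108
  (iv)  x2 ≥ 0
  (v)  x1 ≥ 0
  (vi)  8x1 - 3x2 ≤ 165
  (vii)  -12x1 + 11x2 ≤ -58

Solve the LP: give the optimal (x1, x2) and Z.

x1 = 83/3, x2 = 274/11, minimum Z = 2557/11

Feasible corners and Z = 3x1 + 6x2:
  (2139/70, 927/35) → Z = 17541/70
  (83/3, 274/11) → Z = 2557/11
  (1641/52, 379/13) → Z = 14019/52

At the optimal vertex, 6x1 - 11x2 = -108 and -12x1 + 11x2 = -58.
Solving simultaneously gives x1 = 83/3, x2 = 274/11.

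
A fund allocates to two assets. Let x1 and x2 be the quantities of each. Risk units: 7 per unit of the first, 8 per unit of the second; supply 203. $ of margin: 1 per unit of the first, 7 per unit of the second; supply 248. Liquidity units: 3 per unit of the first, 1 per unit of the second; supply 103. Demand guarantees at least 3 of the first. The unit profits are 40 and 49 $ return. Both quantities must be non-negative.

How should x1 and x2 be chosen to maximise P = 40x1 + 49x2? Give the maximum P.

Feasible corners and P = 40x1 + 49x2:
  (29, 0) → P = 1160
  (3, 0) → P = 120
  (3, 91/4) → P = 4939/4

At the optimal vertex, 7x1 + 8x2 = 203 and x1 = 3.
Solving simultaneously gives x1 = 3, x2 = 91/4.

x1 = 3, x2 = 91/4, maximum P = 4939/4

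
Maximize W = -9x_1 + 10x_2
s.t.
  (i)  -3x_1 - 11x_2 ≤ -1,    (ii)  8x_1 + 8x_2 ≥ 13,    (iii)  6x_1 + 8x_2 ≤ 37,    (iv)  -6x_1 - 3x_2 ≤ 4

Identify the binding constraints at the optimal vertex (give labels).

Vertices and W = -9x_1 + 10x_2:
  (135/64, -31/64) → W = -1525/64
  (19/2, -5/2) → W = -221/2
  (-71/24, 55/12) → W = 1739/24
  (-143/30, 41/5) → W = 1249/10

The maximum is at (-143/30, 41/5). Substituting into each constraint, equality holds for (iii) and (iv); the remaining constraints have slack.

(iii) and (iv)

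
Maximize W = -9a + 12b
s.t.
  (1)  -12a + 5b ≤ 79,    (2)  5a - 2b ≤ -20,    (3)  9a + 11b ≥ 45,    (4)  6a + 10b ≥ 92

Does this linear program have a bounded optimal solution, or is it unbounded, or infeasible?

Vertices and W = -9a + 12b:
  (58, 155) → W = 1338
  (-11/5, 263/25) → W = 3651/25
  (-8/31, 290/31) → W = 3552/31
The feasible region has finitely many vertices and no improving ray; the maximum is 1338 at (58, 155).

bounded optimum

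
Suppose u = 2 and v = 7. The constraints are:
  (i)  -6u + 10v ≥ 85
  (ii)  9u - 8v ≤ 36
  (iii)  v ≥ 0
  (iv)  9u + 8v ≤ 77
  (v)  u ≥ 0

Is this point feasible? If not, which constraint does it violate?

not feasible — violates (i)

Constraint (i): -6u + 10v = 58, which is not ≥ 85. All other constraints are satisfied.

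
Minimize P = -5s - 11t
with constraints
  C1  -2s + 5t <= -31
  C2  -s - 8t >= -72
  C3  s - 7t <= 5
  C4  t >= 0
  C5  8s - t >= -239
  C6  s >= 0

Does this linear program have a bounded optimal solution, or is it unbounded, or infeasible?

Feasible corners and P = -5s - 11t:
  (608/21, 113/21) → P = -4283/21
  (64/3, 7/3) → P = -397/3
  (544/15, 67/15) → P = -3457/15
The feasible region has finitely many vertices and no improving ray; the minimum is -3457/15 at (544/15, 67/15).

bounded optimum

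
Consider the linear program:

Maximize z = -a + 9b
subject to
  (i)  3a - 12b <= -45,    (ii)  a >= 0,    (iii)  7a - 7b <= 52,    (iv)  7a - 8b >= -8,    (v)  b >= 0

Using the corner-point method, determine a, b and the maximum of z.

a = 472/7, b = 60, maximum z = 3308/7

Corner points and z = -a + 9b:
  (313/21, 157/21) → z = 1100/21
  (22/5, 97/20) → z = 157/4
  (472/7, 60) → z = 3308/7

The optimum lies where 7a - 7b = 52 and 7a - 8b = -8.
Solving simultaneously gives a = 472/7, b = 60.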